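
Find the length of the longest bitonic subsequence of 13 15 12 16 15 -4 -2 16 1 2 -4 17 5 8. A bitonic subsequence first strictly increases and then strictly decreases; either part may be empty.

Let inc[i] be the LIS ending at i and dec[i] the longest strictly decreasing subsequence starting at i. inc = [1, 2, 1, 3, 2, 1, 2, 3, 3, 4, 1, 5, 5, 6], dec = [4, 4, 3, 4, 3, 1, 2, 3, 2, 2, 1, 2, 1, 1].
max_i inc[i]+dec[i]−1 = 6, with one witness 13, 15, 16, 15, 2, -4.

6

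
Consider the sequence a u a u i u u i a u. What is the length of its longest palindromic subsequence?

8

Using dp[i][j] = 2 + dp[i+1][j−1] if the ends match, else max(dp[i+1][j], dp[i][j−1]):
dp[1][10] = 8. A witness is uaiuuiau at positions 2,3,5,6,7,8,9,10.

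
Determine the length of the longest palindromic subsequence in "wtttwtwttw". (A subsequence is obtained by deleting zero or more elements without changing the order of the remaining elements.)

9

Using dp[i][j] = 2 + dp[i+1][j−1] if the ends match, else max(dp[i+1][j], dp[i][j−1]):
dp[1][10] = 9. A witness is wttwtwttw at positions 1,2,3,5,6,7,8,9,10.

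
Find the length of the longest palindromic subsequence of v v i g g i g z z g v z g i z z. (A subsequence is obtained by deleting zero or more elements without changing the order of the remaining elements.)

Using dp[i][j] = 2 + dp[i+1][j−1] if the ends match, else max(dp[i+1][j], dp[i][j−1]):
dp[1][16] = 8. A witness is iggzzggi at positions 3,4,7,8,9,10,13,14.

8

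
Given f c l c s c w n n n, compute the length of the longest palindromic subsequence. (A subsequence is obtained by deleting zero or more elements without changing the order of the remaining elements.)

One longest palindromic subsequence is nnn (positions 8,9,10); it reads the same forward and backward, and the interval DP gives dp[1][10] = 3.

3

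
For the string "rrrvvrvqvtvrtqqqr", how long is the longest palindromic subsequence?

9

Using dp[i][j] = 2 + dp[i+1][j−1] if the ends match, else max(dp[i+1][j], dp[i][j−1]):
dp[1][17] = 9. A witness is rrvvqvvrr at positions 1,3,4,7,8,9,11,12,17.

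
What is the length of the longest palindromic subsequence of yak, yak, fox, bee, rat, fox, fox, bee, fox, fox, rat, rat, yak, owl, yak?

11

One longest palindromic subsequence is yak yak rat fox fox bee fox fox rat yak yak (positions 1,2,5,6,7,8,9,10,12,13,15); it reads the same forward and backward, and the interval DP gives dp[1][15] = 11.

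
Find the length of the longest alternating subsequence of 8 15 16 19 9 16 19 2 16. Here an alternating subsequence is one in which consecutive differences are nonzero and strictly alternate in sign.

6

A longest alternating subsequence is 8, 15, 9, 16, 2, 16 (positions 1,2,5,6,8,9); its 5 consecutive differences strictly alternate in sign, and length 6 is optimal.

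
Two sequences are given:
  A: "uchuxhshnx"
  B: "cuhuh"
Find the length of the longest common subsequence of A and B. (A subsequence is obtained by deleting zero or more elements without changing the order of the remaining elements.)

Backtracking the LCS table gives one alignment: u (A1,B2) → h (A3,B3) → u (A4,B4) → h (A8,B5).
So the longest common subsequence has length 4.

4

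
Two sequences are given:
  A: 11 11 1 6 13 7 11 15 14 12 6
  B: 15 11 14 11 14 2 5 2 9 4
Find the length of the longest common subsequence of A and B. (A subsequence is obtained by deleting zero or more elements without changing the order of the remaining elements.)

Backtracking the LCS table gives one alignment: 11 (A1,B2) → 11 (A7,B4) → 14 (A9,B5).
So the longest common subsequence has length 3.

3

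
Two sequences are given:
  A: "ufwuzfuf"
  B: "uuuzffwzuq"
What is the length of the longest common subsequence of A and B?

5

Backtracking the LCS table gives one alignment: u (A1,B3) → f (A2,B6) → w (A3,B7) → z (A5,B8) → u (A7,B9).
So the longest common subsequence has length 5.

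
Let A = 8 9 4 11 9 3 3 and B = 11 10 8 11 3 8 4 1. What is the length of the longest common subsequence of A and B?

Backtracking the LCS table gives one alignment: 8 (A1,B3) → 11 (A4,B4) → 3 (A6,B5).
So the longest common subsequence has length 3.

3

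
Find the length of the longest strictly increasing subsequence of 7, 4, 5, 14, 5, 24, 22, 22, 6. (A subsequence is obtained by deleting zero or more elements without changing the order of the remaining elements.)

4

One longest increasing subsequence is 4, 5, 14, 24 (positions 2,3,4,6), of length 4; no longer one exists.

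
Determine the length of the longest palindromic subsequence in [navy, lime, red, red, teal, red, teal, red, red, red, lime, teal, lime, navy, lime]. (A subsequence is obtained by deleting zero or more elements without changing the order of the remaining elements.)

11

One longest palindromic subsequence is navy lime red red red teal red red red lime navy (positions 1,2,3,4,6,7,8,9,10,13,14); it reads the same forward and backward, and the interval DP gives dp[1][15] = 11.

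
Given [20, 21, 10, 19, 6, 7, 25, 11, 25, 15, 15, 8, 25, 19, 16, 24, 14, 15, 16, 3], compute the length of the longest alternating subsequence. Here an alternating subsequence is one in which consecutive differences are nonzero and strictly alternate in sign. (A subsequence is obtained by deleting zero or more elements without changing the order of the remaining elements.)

A longest alternating subsequence is 20, 21, 10, 19, 6, 25, 11, 25, 15, 25, 19, 24, 14, 15, 3 (positions 1,2,3,4,5,7,8,9,10,13,14,16,17,18,20); its 14 consecutive differences strictly alternate in sign, and length 15 is optimal.

15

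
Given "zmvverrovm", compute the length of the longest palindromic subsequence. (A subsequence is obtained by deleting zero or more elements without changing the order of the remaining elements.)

One longest palindromic subsequence is mvrrvm (positions 2,3,6,7,9,10); it reads the same forward and backward, and the interval DP gives dp[1][10] = 6.

6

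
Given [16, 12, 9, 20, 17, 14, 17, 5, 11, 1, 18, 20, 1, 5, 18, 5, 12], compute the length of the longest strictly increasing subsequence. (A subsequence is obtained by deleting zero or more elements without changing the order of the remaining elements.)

Let dp[i] be the longest increasing subsequence ending at position i. Then dp = [1, 1, 1, 2, 2, 2, 3, 1, 2, 1, 4, 5, 1, 2, 4, 2, 3].
The maximum is 5; one witness is 12, 14, 17, 18, 20 at positions 2,6,7,11,12.

5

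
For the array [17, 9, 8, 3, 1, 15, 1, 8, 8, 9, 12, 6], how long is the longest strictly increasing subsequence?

Let dp[i] be the longest increasing subsequence ending at position i. Then dp = [1, 1, 1, 1, 1, 2, 1, 2, 2, 3, 4, 2].
The maximum is 4; one witness is 3, 8, 9, 12 at positions 4,8,10,11.

4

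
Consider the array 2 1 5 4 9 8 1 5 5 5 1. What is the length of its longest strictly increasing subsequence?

3

Let dp[i] be the longest increasing subsequence ending at position i. Then dp = [1, 1, 2, 2, 3, 3, 1, 3, 3, 3, 1].
The maximum is 3; one witness is 2, 5, 9 at positions 1,3,5.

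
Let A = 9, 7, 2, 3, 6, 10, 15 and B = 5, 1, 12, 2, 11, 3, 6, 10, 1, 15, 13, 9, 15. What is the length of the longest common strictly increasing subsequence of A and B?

A longest common strictly increasing subsequence is 2, 3, 6, 10, 15 (length 5); it appears in order in both A and B, and no longer such subsequence exists.

5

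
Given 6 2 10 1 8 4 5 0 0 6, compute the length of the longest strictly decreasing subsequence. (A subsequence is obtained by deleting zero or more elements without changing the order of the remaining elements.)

4

Let dp[i] be the longest decreasing subsequence ending at position i. Then dp = [1, 2, 1, 3, 2, 3, 3, 4, 4, 3].
The maximum is 4; one witness is 6, 2, 1, 0 at positions 1,2,4,8.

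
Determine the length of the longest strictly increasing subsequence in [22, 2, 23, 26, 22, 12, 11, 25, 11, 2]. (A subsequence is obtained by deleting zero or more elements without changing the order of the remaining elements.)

3

Scanning left to right, the best length ending at each element is: 22→1, 2→1, 23→2, 26→3, 22→2, 12→2, 11→2, 25→3, 11→2, 2→1.
So the longest increasing subsequence has length 3, e.g. 22, 23, 26.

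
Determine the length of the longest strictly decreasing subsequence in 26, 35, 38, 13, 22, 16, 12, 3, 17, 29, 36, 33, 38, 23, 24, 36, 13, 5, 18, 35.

Let dp[i] be the longest decreasing subsequence ending at position i. Then dp = [1, 1, 1, 2, 2, 3, 4, 5, 3, 2, 2, 3, 1, 4, 4, 2, 5, 6, 5, 3].
The maximum is 6; one witness is 38, 36, 33, 23, 13, 5 at positions 3,11,12,14,17,18.

6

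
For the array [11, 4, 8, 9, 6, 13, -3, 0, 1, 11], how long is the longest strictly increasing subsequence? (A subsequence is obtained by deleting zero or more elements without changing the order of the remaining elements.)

Let dp[i] be the longest increasing subsequence ending at position i. Then dp = [1, 1, 2, 3, 2, 4, 1, 2, 3, 4].
The maximum is 4; one witness is 4, 8, 9, 13 at positions 2,3,4,6.

4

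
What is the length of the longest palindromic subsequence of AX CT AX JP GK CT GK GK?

3

Using dp[i][j] = 2 + dp[i+1][j−1] if the ends match, else max(dp[i+1][j], dp[i][j−1]):
dp[1][8] = 3. A witness is GK GK GK at positions 5,7,8.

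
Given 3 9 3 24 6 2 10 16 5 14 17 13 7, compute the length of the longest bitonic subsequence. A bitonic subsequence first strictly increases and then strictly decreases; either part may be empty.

Let inc[i] be the LIS ending at i and dec[i] the longest strictly decreasing subsequence starting at i. inc = [1, 2, 1, 3, 2, 1, 3, 4, 2, 4, 5, 4, 3], dec = [2, 3, 2, 5, 2, 1, 2, 4, 1, 3, 3, 2, 1].
max_i inc[i]+dec[i]−1 = 7, with one witness 3, 9, 24, 16, 14, 13, 7.

7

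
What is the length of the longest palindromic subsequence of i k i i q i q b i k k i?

9

Using dp[i][j] = 2 + dp[i+1][j−1] if the ends match, else max(dp[i+1][j], dp[i][j−1]):
dp[1][12] = 9. A witness is ikiqiqiki at positions 1,2,4,5,6,7,9,11,12.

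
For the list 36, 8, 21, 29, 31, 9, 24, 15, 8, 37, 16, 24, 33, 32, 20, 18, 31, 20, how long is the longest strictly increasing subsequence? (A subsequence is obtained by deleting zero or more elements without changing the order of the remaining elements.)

Scanning left to right, the best length ending at each element is: 36→1, 8→1, 21→2, 29→3, 31→4, 9→2, 24→3, 15→3, 8→1, 37→5, 16→4, 24→5, 33→6, 32→6, 20→5, 18→5, 31→6, 20→6.
So the longest increasing subsequence has length 6, e.g. 8, 9, 15, 16, 24, 33.

6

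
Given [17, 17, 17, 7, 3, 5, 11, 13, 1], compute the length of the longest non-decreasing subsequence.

4

Let dp[i] be the longest non-decreasing subsequence ending at position i. Then dp = [1, 2, 3, 1, 1, 2, 3, 4, 1].
The maximum is 4; one witness is 3, 5, 11, 13 at positions 5,6,7,8.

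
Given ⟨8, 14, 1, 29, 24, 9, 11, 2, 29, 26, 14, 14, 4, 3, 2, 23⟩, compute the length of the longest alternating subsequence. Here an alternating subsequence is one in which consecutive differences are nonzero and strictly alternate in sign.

A longest alternating subsequence is 8, 14, 1, 29, 9, 11, 2, 29, 14, 23 (positions 1,2,3,4,6,7,8,9,11,16); its 9 consecutive differences strictly alternate in sign, and length 10 is optimal.

10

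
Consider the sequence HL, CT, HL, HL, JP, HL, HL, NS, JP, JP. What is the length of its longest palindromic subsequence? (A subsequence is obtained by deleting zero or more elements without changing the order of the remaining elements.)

5

One longest palindromic subsequence is HL HL JP HL HL (positions 3,4,5,6,7); it reads the same forward and backward, and the interval DP gives dp[1][10] = 5.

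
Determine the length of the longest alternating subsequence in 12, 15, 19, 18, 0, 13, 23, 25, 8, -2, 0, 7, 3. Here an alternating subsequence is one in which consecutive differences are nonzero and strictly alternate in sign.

7

Track the best alternating length ending on an up-step vs a down-step at each position: up/down = 1/1, 2/1, 2/1, 2/3, 1/3, 4/3, 4/1, 4/1, 4/5, 1/5, 6/5, 6/5, 6/7.
The maximum over both is 7; one such subsequence is 12, 15, 0, 13, -2, 7, 3.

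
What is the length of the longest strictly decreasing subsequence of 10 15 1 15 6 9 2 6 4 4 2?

One longest decreasing subsequence is 10, 9, 6, 4, 2 (positions 1,6,8,9,11), of length 5; no longer one exists.

5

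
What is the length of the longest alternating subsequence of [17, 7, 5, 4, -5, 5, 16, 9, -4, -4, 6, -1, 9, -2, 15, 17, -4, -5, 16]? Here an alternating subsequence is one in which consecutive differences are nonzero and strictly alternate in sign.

A longest alternating subsequence is 17, 4, 5, -4, 6, -1, 9, -2, 15, -4, 16 (positions 1,4,6,9,11,12,13,14,15,17,19); its 10 consecutive differences strictly alternate in sign, and length 11 is optimal.

11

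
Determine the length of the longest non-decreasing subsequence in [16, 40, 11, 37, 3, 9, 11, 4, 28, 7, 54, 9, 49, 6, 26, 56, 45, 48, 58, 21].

One longest non-decreasing subsequence is 3, 4, 7, 9, 26, 45, 48, 58 (positions 5,8,10,12,15,17,18,19), of length 8; no longer one exists.

8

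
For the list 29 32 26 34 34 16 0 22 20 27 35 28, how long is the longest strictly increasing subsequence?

4

Let dp[i] be the longest increasing subsequence ending at position i. Then dp = [1, 2, 1, 3, 3, 1, 1, 2, 2, 3, 4, 4].
The maximum is 4; one witness is 29, 32, 34, 35 at positions 1,2,4,11.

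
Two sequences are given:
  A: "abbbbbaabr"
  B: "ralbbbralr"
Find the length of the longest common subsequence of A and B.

6

A longest common subsequence is abbbar (length 6); the LCS DP confirms no longer common subsequence exists.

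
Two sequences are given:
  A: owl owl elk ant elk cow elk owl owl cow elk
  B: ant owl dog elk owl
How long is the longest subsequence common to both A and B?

3

Backtracking the LCS table gives one alignment: owl (A1,B2) → elk (A7,B4) → owl (A9,B5).
So the longest common subsequence has length 3.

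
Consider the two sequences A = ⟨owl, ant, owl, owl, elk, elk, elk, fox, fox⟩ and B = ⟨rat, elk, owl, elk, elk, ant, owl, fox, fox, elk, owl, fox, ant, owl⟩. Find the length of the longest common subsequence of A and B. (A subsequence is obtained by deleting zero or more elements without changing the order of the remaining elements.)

5

A longest common subsequence is owl, ant, owl, owl, fox (length 5); the LCS DP confirms no longer common subsequence exists.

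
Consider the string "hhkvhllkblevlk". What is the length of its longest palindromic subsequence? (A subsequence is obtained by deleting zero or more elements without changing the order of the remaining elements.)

One longest palindromic subsequence is kllbllk (positions 3,6,7,9,10,13,14); it reads the same forward and backward, and the interval DP gives dp[1][14] = 7.

7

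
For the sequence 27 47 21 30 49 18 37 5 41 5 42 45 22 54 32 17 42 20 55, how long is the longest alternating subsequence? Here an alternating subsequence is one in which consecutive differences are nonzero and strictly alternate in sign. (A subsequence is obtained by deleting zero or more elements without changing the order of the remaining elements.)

16

A longest alternating subsequence is 27, 47, 21, 30, 18, 37, 5, 41, 5, 42, 22, 54, 32, 42, 20, 55 (positions 1,2,3,4,6,7,8,9,10,11,13,14,15,17,18,19); its 15 consecutive differences strictly alternate in sign, and length 16 is optimal.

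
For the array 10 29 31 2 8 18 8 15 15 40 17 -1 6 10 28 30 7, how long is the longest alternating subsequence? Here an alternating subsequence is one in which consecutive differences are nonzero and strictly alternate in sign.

9

A longest alternating subsequence is 10, 29, 2, 18, 8, 15, -1, 10, 7 (positions 1,2,4,6,7,8,12,14,17); its 8 consecutive differences strictly alternate in sign, and length 9 is optimal.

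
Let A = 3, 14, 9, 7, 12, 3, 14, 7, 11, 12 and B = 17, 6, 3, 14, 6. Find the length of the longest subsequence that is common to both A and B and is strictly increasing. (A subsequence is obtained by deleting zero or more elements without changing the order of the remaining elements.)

A longest common strictly increasing subsequence is 3, 14 (length 2); it appears in order in both A and B, and no longer such subsequence exists.

2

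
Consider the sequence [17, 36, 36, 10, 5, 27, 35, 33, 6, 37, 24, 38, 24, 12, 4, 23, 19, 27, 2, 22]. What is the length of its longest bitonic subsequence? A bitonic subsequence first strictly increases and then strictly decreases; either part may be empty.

One longest bitonic subsequence is 17, 27, 35, 37, 38, 24, 23, 19, 2 (positions 1,6,7,10,12,13,16,17,19): it rises to 38 then falls. Length 9 is optimal.

9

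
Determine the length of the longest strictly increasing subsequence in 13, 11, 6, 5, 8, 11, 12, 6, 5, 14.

5

Scanning left to right, the best length ending at each element is: 13→1, 11→1, 6→1, 5→1, 8→2, 11→3, 12→4, 6→2, 5→1, 14→5.
So the longest increasing subsequence has length 5, e.g. 6, 8, 11, 12, 14.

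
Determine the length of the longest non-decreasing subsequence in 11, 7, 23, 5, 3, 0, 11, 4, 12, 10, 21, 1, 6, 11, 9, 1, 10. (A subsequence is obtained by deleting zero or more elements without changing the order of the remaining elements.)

One longest non-decreasing subsequence is 3, 4, 6, 9, 10 (positions 5,8,13,15,17), of length 5; no longer one exists.

5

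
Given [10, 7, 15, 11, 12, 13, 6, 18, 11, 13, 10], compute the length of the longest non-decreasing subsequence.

5

One longest non-decreasing subsequence is 10, 11, 12, 13, 18 (positions 1,4,5,6,8), of length 5; no longer one exists.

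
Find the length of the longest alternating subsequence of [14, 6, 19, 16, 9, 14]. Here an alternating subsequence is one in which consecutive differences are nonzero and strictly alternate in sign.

5

Track the best alternating length ending on an up-step vs a down-step at each position: up/down = 1/1, 1/2, 3/1, 3/4, 3/4, 5/4.
The maximum over both is 5; one such subsequence is 14, 6, 19, 9, 14.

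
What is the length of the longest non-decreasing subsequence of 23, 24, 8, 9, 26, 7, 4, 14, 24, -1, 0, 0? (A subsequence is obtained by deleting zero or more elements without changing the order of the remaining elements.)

4

Let dp[i] be the longest non-decreasing subsequence ending at position i. Then dp = [1, 2, 1, 2, 3, 1, 1, 3, 4, 1, 2, 3].
The maximum is 4; one witness is 8, 9, 14, 24 at positions 3,4,8,9.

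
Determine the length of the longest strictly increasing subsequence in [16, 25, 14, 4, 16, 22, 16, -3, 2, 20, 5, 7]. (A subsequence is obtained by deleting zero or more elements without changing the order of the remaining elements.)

Let dp[i] be the longest increasing subsequence ending at position i. Then dp = [1, 2, 1, 1, 2, 3, 2, 1, 2, 3, 3, 4].
The maximum is 4; one witness is -3, 2, 5, 7 at positions 8,9,11,12.

4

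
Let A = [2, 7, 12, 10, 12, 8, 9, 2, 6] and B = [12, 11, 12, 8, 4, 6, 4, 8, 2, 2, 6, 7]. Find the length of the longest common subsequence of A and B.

Backtracking the LCS table gives one alignment: 12 (A3,B1) → 12 (A5,B3) → 8 (A6,B8) → 2 (A8,B10) → 6 (A9,B11).
So the longest common subsequence has length 5.

5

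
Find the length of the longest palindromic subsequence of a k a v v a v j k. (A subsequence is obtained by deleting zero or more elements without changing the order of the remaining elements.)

One longest palindromic subsequence is kavvak (positions 2,3,4,5,6,9); it reads the same forward and backward, and the interval DP gives dp[1][9] = 6.

6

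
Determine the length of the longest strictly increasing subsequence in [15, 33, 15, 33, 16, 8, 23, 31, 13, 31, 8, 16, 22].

Scanning left to right, the best length ending at each element is: 15→1, 33→2, 15→1, 33→2, 16→2, 8→1, 23→3, 31→4, 13→2, 31→4, 8→1, 16→3, 22→4.
So the longest increasing subsequence has length 4, e.g. 15, 16, 23, 31.

4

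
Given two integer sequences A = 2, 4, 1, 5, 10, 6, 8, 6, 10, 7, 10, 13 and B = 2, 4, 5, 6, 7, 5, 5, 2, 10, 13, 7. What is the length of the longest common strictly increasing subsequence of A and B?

A longest common strictly increasing subsequence is 2, 4, 5, 6, 7, 10, 13 (length 7); it appears in order in both A and B, and no longer such subsequence exists.

7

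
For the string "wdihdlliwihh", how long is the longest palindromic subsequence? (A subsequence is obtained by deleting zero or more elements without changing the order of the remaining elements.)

Using dp[i][j] = 2 + dp[i+1][j−1] if the ends match, else max(dp[i+1][j], dp[i][j−1]):
dp[1][12] = 6. A witness is williw at positions 1,3,6,7,8,9.

6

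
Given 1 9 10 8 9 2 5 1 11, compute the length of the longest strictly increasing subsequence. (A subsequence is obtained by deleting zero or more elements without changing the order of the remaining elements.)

4

One longest increasing subsequence is 1, 9, 10, 11 (positions 1,2,3,9), of length 4; no longer one exists.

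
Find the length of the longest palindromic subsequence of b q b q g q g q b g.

7

One longest palindromic subsequence is bqgqgqb (positions 3,4,5,6,7,8,9); it reads the same forward and backward, and the interval DP gives dp[1][10] = 7.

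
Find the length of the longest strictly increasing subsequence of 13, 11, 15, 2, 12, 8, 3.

2

One longest increasing subsequence is 13, 15 (positions 1,3), of length 2; no longer one exists.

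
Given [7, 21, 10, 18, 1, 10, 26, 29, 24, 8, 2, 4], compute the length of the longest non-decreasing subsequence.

5

Let dp[i] be the longest non-decreasing subsequence ending at position i. Then dp = [1, 2, 2, 3, 1, 3, 4, 5, 4, 2, 2, 3].
The maximum is 5; one witness is 7, 10, 18, 26, 29 at positions 1,3,4,7,8.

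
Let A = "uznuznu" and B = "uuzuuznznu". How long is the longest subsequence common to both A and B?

6

A longest common subsequence is uznznu (length 6); the LCS DP confirms no longer common subsequence exists.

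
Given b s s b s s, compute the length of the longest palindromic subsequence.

5

One longest palindromic subsequence is ssbss (positions 2,3,4,5,6); it reads the same forward and backward, and the interval DP gives dp[1][6] = 5.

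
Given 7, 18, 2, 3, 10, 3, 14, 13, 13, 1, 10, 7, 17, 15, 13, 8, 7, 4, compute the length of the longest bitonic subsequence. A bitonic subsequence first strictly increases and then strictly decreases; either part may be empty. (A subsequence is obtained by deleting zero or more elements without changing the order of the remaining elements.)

Let inc[i] be the LIS ending at i and dec[i] the longest strictly decreasing subsequence starting at i. inc = [1, 2, 1, 2, 3, 2, 4, 4, 4, 1, 3, 3, 5, 5, 4, 4, 3, 3], dec = [3, 7, 2, 2, 4, 2, 6, 5, 5, 1, 4, 2, 6, 5, 4, 3, 2, 1].
max_i inc[i]+dec[i]−1 = 10, with one witness 2, 3, 10, 14, 17, 15, 13, 8, 7, 4.

10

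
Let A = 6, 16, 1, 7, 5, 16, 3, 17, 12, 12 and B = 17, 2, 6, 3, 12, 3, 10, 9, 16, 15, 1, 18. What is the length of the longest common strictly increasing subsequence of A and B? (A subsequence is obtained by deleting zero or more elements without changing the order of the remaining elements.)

2

A longest common strictly increasing subsequence is 6, 12 (length 2); it appears in order in both A and B, and no longer such subsequence exists.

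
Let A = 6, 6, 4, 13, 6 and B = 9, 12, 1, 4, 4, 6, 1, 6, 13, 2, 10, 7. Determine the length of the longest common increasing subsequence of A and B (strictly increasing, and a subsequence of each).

2

A longest common strictly increasing subsequence is 4, 6 (length 2); it appears in order in both A and B, and no longer such subsequence exists.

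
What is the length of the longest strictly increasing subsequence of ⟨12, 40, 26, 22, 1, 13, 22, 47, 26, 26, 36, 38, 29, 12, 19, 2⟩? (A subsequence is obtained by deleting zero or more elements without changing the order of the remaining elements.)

6

Let dp[i] be the longest increasing subsequence ending at position i. Then dp = [1, 2, 2, 2, 1, 2, 3, 4, 4, 4, 5, 6, 5, 2, 3, 2].
The maximum is 6; one witness is 12, 13, 22, 26, 36, 38 at positions 1,6,7,9,11,12.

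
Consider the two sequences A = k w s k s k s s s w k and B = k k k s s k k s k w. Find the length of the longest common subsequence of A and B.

7

Backtracking the LCS table gives one alignment: k (A1,B1) → k (A4,B2) → k (A6,B3) → s (A7,B4) → s (A8,B5) → s (A9,B8) → w (A10,B10).
So the longest common subsequence has length 7.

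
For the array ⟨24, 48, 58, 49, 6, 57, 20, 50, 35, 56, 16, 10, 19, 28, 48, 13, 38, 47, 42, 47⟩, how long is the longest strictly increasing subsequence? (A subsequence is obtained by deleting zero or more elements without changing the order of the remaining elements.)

Scanning left to right, the best length ending at each element is: 24→1, 48→2, 58→3, 49→3, 6→1, 57→4, 20→2, 50→4, 35→3, 56→5, 16→2, 10→2, 19→3, 28→4, 48→5, 13→3, 38→5, 47→6, 42→6, 47→7.
So the longest increasing subsequence has length 7, e.g. 6, 16, 19, 28, 38, 42, 47.

7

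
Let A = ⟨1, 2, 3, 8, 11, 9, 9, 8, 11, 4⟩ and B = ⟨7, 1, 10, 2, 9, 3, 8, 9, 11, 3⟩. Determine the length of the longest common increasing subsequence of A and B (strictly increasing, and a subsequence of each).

A longest common strictly increasing subsequence is 1, 2, 3, 8, 9, 11 (length 6); it appears in order in both A and B, and no longer such subsequence exists.

6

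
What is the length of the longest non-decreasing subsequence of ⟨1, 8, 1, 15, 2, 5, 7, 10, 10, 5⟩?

One longest non-decreasing subsequence is 1, 1, 2, 5, 7, 10, 10 (positions 1,3,5,6,7,8,9), of length 7; no longer one exists.

7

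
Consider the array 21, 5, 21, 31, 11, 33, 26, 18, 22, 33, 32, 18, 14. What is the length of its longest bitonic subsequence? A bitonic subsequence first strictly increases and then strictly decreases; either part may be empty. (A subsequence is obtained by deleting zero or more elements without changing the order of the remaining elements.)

8

Let inc[i] be the LIS ending at i and dec[i] the longest strictly decreasing subsequence starting at i. inc = [1, 1, 2, 3, 2, 4, 3, 3, 4, 5, 5, 3, 3], dec = [3, 1, 3, 5, 1, 5, 4, 2, 3, 4, 3, 2, 1].
max_i inc[i]+dec[i]−1 = 8, with one witness 5, 21, 31, 33, 26, 22, 18, 14.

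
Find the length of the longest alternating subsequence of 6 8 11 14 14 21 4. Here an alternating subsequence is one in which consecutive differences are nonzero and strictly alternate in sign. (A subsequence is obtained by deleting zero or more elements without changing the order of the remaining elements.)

Track the best alternating length ending on an up-step vs a down-step at each position: up/down = 1/1, 2/1, 2/1, 2/1, 2/1, 2/1, 1/3.
The maximum over both is 3; one such subsequence is 6, 8, 4.

3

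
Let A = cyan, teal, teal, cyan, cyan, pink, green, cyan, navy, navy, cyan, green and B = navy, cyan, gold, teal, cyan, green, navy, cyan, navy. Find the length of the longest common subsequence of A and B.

A longest common subsequence is cyan, teal, cyan, green, cyan, navy (length 6); the LCS DP confirms no longer common subsequence exists.

6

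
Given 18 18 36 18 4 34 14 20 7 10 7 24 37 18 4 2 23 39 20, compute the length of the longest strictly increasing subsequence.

Let dp[i] be the longest increasing subsequence ending at position i. Then dp = [1, 1, 2, 1, 1, 2, 2, 3, 2, 3, 2, 4, 5, 4, 1, 1, 5, 6, 5].
The maximum is 6; one witness is 4, 14, 20, 24, 37, 39 at positions 5,7,8,12,13,18.

6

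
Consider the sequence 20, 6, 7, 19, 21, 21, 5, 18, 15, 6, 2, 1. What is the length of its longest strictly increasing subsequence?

4

Let dp[i] be the longest increasing subsequence ending at position i. Then dp = [1, 1, 2, 3, 4, 4, 1, 3, 3, 2, 1, 1].
The maximum is 4; one witness is 6, 7, 19, 21 at positions 2,3,4,5.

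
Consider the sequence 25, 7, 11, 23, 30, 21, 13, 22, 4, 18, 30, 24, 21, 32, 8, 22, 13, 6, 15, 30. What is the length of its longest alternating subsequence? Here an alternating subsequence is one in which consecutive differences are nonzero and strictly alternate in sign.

Track the best alternating length ending on an up-step vs a down-step at each position: up/down = 1/1, 1/2, 3/2, 3/2, 3/1, 3/4, 3/4, 5/4, 1/6, 7/6, 7/1, 7/8, 7/8, 9/1, 7/10, 11/10, 11/12, 7/12, 13/12, 13/10.
The maximum over both is 13; one such subsequence is 25, 7, 23, 21, 22, 4, 30, 24, 32, 8, 22, 13, 15.

13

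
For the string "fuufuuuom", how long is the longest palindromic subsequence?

Using dp[i][j] = 2 + dp[i+1][j−1] if the ends match, else max(dp[i+1][j], dp[i][j−1]):
dp[1][9] = 5. A witness is uuuuu at positions 2,3,5,6,7.

5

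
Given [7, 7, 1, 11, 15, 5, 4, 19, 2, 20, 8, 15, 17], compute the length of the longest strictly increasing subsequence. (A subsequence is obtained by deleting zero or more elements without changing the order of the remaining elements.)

Let dp[i] be the longest increasing subsequence ending at position i. Then dp = [1, 1, 1, 2, 3, 2, 2, 4, 2, 5, 3, 4, 5].
The maximum is 5; one witness is 7, 11, 15, 19, 20 at positions 1,4,5,8,10.

5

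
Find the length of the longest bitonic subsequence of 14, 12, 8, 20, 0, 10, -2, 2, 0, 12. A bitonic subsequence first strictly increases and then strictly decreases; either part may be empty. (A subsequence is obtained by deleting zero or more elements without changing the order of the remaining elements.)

One longest bitonic subsequence is 14, 12, 10, 2, 0 (positions 1,2,6,8,9): it rises to 14 then falls. Length 5 is optimal.

5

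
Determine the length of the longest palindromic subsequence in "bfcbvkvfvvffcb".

9

Using dp[i][j] = 2 + dp[i+1][j−1] if the ends match, else max(dp[i+1][j], dp[i][j−1]):
dp[1][14] = 9. A witness is bcvvfvvcb at positions 1,3,5,7,8,9,10,13,14.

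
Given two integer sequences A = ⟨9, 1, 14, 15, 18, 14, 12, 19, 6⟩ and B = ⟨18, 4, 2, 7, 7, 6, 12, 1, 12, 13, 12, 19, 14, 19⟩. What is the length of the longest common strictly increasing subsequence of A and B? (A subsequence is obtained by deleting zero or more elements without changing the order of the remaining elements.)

For each value that appears in both, track the longest common increasing run ending there.
The best achievable length is 3; one witness is 1, 12, 19 (A-positions 2,7,8, B-positions 8,9,12).

3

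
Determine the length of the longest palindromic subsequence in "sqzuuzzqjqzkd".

6

One longest palindromic subsequence is qzuuzq (positions 2,3,4,5,7,10); it reads the same forward and backward, and the interval DP gives dp[1][13] = 6.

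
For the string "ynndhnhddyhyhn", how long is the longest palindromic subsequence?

One longest palindromic subsequence is nhhddhhn (positions 2,5,7,8,9,11,13,14); it reads the same forward and backward, and the interval DP gives dp[1][14] = 8.

8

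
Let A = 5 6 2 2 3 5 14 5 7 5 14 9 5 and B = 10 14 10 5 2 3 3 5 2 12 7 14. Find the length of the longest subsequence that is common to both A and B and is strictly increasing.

5

A longest common strictly increasing subsequence is 2, 3, 5, 7, 14 (length 5); it appears in order in both A and B, and no longer such subsequence exists.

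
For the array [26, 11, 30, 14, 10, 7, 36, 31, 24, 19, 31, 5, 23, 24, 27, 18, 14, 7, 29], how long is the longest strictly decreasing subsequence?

7

Scanning left to right, the best length ending at each element is: 26→1, 11→2, 30→1, 14→2, 10→3, 7→4, 36→1, 31→2, 24→3, 19→4, 31→2, 5→5, 23→4, 24→3, 27→3, 18→5, 14→6, 7→7, 29→3.
So the longest decreasing subsequence has length 7, e.g. 36, 31, 24, 19, 18, 14, 7.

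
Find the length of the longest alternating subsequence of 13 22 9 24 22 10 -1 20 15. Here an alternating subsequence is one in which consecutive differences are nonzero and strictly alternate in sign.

Track the best alternating length ending on an up-step vs a down-step at each position: up/down = 1/1, 2/1, 1/3, 4/1, 4/5, 4/5, 1/5, 6/5, 6/7.
The maximum over both is 7; one such subsequence is 13, 22, 9, 24, 10, 20, 15.

7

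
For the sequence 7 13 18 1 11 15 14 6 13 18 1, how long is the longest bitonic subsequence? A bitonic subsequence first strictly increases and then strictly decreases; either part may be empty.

One longest bitonic subsequence is 7, 13, 18, 15, 14, 13, 1 (positions 1,2,3,6,7,9,11): it rises to 18 then falls. Length 7 is optimal.

7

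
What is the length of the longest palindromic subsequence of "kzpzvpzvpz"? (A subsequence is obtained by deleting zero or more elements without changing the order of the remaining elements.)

7

Using dp[i][j] = 2 + dp[i+1][j−1] if the ends match, else max(dp[i+1][j], dp[i][j−1]):
dp[1][10] = 7. A witness is zpvzvpz at positions 2,3,5,7,8,9,10.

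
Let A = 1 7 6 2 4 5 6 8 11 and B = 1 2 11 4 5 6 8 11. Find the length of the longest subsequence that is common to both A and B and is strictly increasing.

7

A longest common strictly increasing subsequence is 1, 2, 4, 5, 6, 8, 11 (length 7); it appears in order in both A and B, and no longer such subsequence exists.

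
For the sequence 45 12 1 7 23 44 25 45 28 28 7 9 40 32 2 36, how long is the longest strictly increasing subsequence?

7

Let dp[i] be the longest increasing subsequence ending at position i. Then dp = [1, 1, 1, 2, 3, 4, 4, 5, 5, 5, 2, 3, 6, 6, 2, 7].
The maximum is 7; one witness is 1, 7, 23, 25, 28, 32, 36 at positions 3,4,5,7,9,14,16.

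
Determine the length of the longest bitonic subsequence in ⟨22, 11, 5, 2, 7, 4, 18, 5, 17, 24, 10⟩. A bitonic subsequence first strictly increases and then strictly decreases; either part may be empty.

Let inc[i] be the LIS ending at i and dec[i] the longest strictly decreasing subsequence starting at i. inc = [1, 1, 1, 1, 2, 2, 3, 3, 4, 5, 4], dec = [4, 3, 2, 1, 2, 1, 3, 1, 2, 2, 1].
max_i inc[i]+dec[i]−1 = 6, with one witness 2, 4, 5, 17, 24, 10.

6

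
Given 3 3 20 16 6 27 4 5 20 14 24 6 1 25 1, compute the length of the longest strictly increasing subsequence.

6

Scanning left to right, the best length ending at each element is: 3→1, 3→1, 20→2, 16→2, 6→2, 27→3, 4→2, 5→3, 20→4, 14→4, 24→5, 6→4, 1→1, 25→6, 1→1.
So the longest increasing subsequence has length 6, e.g. 3, 4, 5, 20, 24, 25.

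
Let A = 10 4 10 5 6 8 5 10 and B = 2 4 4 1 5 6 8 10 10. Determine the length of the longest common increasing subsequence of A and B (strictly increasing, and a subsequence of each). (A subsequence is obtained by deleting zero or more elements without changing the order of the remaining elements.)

A longest common strictly increasing subsequence is 4, 5, 6, 8, 10 (length 5); it appears in order in both A and B, and no longer such subsequence exists.

5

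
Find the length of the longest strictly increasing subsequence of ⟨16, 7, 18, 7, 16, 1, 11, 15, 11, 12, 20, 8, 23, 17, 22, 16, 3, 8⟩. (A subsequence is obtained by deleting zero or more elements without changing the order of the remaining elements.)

One longest increasing subsequence is 7, 11, 15, 20, 23 (positions 2,7,8,11,13), of length 5; no longer one exists.

5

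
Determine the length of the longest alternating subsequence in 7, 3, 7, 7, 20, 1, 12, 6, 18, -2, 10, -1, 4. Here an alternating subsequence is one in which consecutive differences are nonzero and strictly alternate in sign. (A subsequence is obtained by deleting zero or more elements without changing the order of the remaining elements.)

11

Track the best alternating length ending on an up-step vs a down-step at each position: up/down = 1/1, 1/2, 3/1, 3/1, 3/1, 1/4, 5/4, 5/6, 7/4, 1/8, 9/8, 9/10, 11/10.
The maximum over both is 11; one such subsequence is 7, 3, 7, 1, 12, 6, 18, -2, 10, -1, 4.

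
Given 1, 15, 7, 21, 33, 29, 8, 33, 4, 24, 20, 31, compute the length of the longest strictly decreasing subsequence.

4

Let dp[i] be the longest decreasing subsequence ending at position i. Then dp = [1, 1, 2, 1, 1, 2, 3, 1, 4, 3, 4, 2].
The maximum is 4; one witness is 33, 29, 8, 4 at positions 5,6,7,9.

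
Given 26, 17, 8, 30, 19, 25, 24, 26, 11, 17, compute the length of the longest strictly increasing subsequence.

4

Let dp[i] be the longest increasing subsequence ending at position i. Then dp = [1, 1, 1, 2, 2, 3, 3, 4, 2, 3].
The maximum is 4; one witness is 17, 19, 25, 26 at positions 2,5,6,8.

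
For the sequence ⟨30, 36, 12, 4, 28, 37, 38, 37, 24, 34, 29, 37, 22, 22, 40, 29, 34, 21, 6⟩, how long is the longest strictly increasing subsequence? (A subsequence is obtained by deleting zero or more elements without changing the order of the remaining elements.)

One longest increasing subsequence is 30, 36, 37, 38, 40 (positions 1,2,6,7,15), of length 5; no longer one exists.

5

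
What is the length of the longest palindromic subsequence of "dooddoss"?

One longest palindromic subsequence is oddo (positions 3,4,5,6); it reads the same forward and backward, and the interval DP gives dp[1][8] = 4.

4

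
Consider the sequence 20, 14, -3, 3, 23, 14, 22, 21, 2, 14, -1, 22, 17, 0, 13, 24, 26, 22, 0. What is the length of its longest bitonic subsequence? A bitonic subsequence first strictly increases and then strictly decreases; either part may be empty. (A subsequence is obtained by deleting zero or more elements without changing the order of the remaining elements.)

Let inc[i] be the LIS ending at i and dec[i] the longest strictly decreasing subsequence starting at i. inc = [1, 1, 1, 2, 3, 3, 4, 4, 2, 3, 2, 5, 4, 3, 4, 6, 7, 5, 3], dec = [5, 4, 1, 3, 6, 3, 5, 4, 2, 3, 1, 4, 3, 1, 2, 3, 3, 2, 1].
max_i inc[i]+dec[i]−1 = 9, with one witness -3, 3, 14, 21, 22, 24, 26, 22, 0.

9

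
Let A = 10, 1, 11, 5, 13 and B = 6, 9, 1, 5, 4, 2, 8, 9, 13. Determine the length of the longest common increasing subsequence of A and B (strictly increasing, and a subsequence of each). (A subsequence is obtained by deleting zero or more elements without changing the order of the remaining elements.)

3

A longest common strictly increasing subsequence is 1, 5, 13 (length 3); it appears in order in both A and B, and no longer such subsequence exists.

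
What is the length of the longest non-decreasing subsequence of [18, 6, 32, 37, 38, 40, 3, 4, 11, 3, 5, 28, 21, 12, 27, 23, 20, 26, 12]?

Scanning left to right, the best length ending at each element is: 18→1, 6→1, 32→2, 37→3, 38→4, 40→5, 3→1, 4→2, 11→3, 3→2, 5→3, 28→4, 21→4, 12→4, 27→5, 23→5, 20→5, 26→6, 12→5.
So the longest non-decreasing subsequence has length 6, e.g. 3, 4, 11, 21, 23, 26.

6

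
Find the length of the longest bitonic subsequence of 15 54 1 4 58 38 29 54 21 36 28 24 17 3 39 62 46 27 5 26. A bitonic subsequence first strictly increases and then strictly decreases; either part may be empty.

9

One longest bitonic subsequence is 15, 54, 58, 54, 36, 28, 24, 17, 5 (positions 1,2,5,8,10,11,12,13,19): it rises to 58 then falls. Length 9 is optimal.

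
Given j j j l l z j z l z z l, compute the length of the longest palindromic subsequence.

7

Using dp[i][j] = 2 + dp[i+1][j−1] if the ends match, else max(dp[i+1][j], dp[i][j−1]):
dp[1][12] = 7. A witness is lzzlzzl at positions 4,6,8,9,10,11,12.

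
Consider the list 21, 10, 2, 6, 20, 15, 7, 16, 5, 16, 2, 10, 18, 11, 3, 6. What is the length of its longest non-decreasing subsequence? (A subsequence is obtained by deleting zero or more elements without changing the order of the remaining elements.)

Let dp[i] be the longest non-decreasing subsequence ending at position i. Then dp = [1, 1, 1, 2, 3, 3, 3, 4, 2, 5, 2, 4, 6, 5, 3, 4].
The maximum is 6; one witness is 2, 6, 15, 16, 16, 18 at positions 3,4,6,8,10,13.

6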